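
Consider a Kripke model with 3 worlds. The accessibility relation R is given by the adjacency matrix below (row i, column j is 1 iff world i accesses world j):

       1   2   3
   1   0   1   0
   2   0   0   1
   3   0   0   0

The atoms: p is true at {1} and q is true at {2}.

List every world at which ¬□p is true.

1: □p is F. ✓
2: □p is F. ✓
3: □p is T. ✗

{1, 2}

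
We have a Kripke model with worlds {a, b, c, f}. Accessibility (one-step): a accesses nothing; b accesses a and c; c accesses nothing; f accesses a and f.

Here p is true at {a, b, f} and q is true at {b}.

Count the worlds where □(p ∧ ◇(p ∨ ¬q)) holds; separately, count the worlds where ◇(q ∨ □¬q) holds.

2 and 2

For □(p ∧ ◇(p ∨ ¬q)):
a: no successors, so □(p ∧ ◇(p ∨ ¬q)) holds vacuously. ✓
b: successors {a, c}; p ∧ ◇(p ∨ ¬q) there: a:F, c:F. ✗
c: no successors, so □(p ∧ ◇(p ∨ ¬q)) holds vacuously. ✓
f: successors {a, f}; p ∧ ◇(p ∨ ¬q) there: a:F, f:T. ✗
— 2 worlds.
For ◇(q ∨ □¬q):
a: no successors, so ◇(q ∨ □¬q) fails. ✗
b: successors {a, c}; q ∨ □¬q there: a:T, c:T. ✓
c: no successors, so ◇(q ∨ □¬q) fails. ✗
f: successors {a, f}; q ∨ □¬q there: a:T, f:T. ✓
— 2 worlds.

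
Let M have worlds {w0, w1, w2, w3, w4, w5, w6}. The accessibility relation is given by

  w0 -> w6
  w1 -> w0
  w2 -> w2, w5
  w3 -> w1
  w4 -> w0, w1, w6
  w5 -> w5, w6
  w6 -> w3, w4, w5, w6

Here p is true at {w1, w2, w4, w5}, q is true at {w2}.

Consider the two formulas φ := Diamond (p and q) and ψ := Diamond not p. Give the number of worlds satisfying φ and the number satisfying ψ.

1 and 5

For Diamond (p and q):
w0: successors {w6}; p and q there: w6:F. ✗
w1: successors {w0}; p and q there: w0:F. ✗
w2: successors {w2, w5}; p and q there: w2:T, w5:F. ✓
w3: successors {w1}; p and q there: w1:F. ✗
w4: successors {w0, w1, w6}; p and q there: w0:F, w1:F, w6:F. ✗
w5: successors {w5, w6}; p and q there: w5:F, w6:F. ✗
w6: successors {w3, w4, w5, w6}; p and q there: w3:F, w4:F, w5:F, w6:F. ✗
— 1 world.
For Diamond not p:
w0: successors {w6}; not p there: w6:T. ✓
w1: successors {w0}; not p there: w0:T. ✓
w2: successors {w2, w5}; not p there: w2:F, w5:F. ✗
w3: successors {w1}; not p there: w1:F. ✗
w4: successors {w0, w1, w6}; not p there: w0:T, w1:F, w6:T. ✓
w5: successors {w5, w6}; not p there: w5:F, w6:T. ✓
w6: successors {w3, w4, w5, w6}; not p there: w3:T, w4:F, w5:F, w6:T. ✓
— 5 worlds.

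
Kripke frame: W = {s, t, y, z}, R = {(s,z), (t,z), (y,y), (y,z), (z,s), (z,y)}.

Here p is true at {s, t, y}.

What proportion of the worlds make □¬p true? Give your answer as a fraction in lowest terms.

s: successors {z}; ¬p there: z:T. ✓
t: successors {z}; ¬p there: z:T. ✓
y: successors {y, z}; ¬p there: y:F, z:T. ✗
z: successors {s, y}; ¬p there: s:F, y:F. ✗
That's 2 of 4 worlds, so 2/4 = 1/2.

1/2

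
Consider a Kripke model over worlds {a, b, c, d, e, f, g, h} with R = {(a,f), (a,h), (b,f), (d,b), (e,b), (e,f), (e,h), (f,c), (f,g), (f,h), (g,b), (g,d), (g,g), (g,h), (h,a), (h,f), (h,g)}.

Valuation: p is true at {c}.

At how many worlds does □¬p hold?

7

a: successors {f, h}; ¬p there: f:T, h:T. ✓
b: successors {f}; ¬p there: f:T. ✓
c: no successors, so □¬p holds vacuously. ✓
d: successors {b}; ¬p there: b:T. ✓
e: successors {b, f, h}; ¬p there: b:T, f:T, h:T. ✓
f: successors {c, g, h}; ¬p there: c:F, g:T, h:T. ✗
g: successors {b, d, g, h}; ¬p there: b:T, d:T, g:T, h:T. ✓
h: successors {a, f, g}; ¬p there: a:T, f:T, g:T. ✓
Satisfying worlds: {a, b, c, d, e, g, h}.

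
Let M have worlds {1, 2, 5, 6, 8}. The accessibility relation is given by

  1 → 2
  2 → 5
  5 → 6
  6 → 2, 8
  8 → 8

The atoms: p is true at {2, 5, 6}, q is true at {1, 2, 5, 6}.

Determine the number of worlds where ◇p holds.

4

1: successors {2}; p there: 2:T. ✓
2: successors {5}; p there: 5:T. ✓
5: successors {6}; p there: 6:T. ✓
6: successors {2, 8}; p there: 2:T, 8:F. ✓
8: successors {8}; p there: 8:F. ✗
Satisfying worlds: {1, 2, 5, 6}.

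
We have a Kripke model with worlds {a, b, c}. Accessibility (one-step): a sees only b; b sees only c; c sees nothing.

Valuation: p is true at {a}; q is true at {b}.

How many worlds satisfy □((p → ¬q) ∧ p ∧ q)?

a: successors {b}; (p → ¬q) ∧ p ∧ q there: b:F. ✗
b: successors {c}; (p → ¬q) ∧ p ∧ q there: c:F. ✗
c: no successors, so □((p → ¬q) ∧ p ∧ q) holds vacuously. ✓
Satisfying worlds: {c}.

1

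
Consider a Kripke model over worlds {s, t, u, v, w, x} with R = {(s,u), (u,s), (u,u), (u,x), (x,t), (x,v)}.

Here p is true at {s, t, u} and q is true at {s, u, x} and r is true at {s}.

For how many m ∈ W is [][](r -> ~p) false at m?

2

s: successors {u}; [](r -> ~p) there: u:F. ✗
t: no successors, so [][](r -> ~p) holds vacuously. ✓
u: successors {s, u, x}; [](r -> ~p) there: s:T, u:F, x:T. ✗
v: no successors, so [][](r -> ~p) holds vacuously. ✓
w: no successors, so [][](r -> ~p) holds vacuously. ✓
x: successors {t, v}; [](r -> ~p) there: t:T, v:T. ✓
Satisfying worlds: {t, v, w, x}.
So [][](r -> ~p) fails at the other 2 worlds.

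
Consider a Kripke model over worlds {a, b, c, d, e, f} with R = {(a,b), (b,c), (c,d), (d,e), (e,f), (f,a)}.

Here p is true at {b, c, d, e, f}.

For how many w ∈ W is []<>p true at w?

a: successors {b}; <>p there: b:T. ✓
b: successors {c}; <>p there: c:T. ✓
c: successors {d}; <>p there: d:T. ✓
d: successors {e}; <>p there: e:T. ✓
e: successors {f}; <>p there: f:F. ✗
f: successors {a}; <>p there: a:T. ✓
Satisfying worlds: {a, b, c, d, f}.

5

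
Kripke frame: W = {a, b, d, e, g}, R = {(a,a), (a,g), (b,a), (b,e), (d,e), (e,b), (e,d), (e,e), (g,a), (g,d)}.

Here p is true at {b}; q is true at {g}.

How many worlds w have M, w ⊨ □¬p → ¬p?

4

a: □¬p is T, ¬p is T. ✓
b: □¬p is T, ¬p is F. ✗
d: □¬p is T, ¬p is T. ✓
e: □¬p is F, ¬p is T. ✓
g: □¬p is T, ¬p is T. ✓
Satisfying worlds: {a, d, e, g}.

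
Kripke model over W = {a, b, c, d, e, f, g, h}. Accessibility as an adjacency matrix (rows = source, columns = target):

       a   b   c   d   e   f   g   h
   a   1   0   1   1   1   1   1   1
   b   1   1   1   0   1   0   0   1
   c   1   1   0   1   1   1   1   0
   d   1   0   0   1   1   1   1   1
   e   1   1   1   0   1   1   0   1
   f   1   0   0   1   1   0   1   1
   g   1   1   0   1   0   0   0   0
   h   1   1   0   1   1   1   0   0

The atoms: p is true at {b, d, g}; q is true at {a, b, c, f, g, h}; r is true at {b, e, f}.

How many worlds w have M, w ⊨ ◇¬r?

8

a: successors {a, c, d, e, f, g, h}; ¬r there: a:T, c:T, d:T, e:F, f:F, g:T, h:T. ✓
b: successors {a, b, c, e, h}; ¬r there: a:T, b:F, c:T, e:F, h:T. ✓
c: successors {a, b, d, e, f, g}; ¬r there: a:T, b:F, d:T, e:F, f:F, g:T. ✓
d: successors {a, d, e, f, g, h}; ¬r there: a:T, d:T, e:F, f:F, g:T, h:T. ✓
e: successors {a, b, c, e, f, h}; ¬r there: a:T, b:F, c:T, e:F, f:F, h:T. ✓
f: successors {a, d, e, g, h}; ¬r there: a:T, d:T, e:F, g:T, h:T. ✓
g: successors {a, b, d}; ¬r there: a:T, b:F, d:T. ✓
h: successors {a, b, d, e, f}; ¬r there: a:T, b:F, d:T, e:F, f:F. ✓
Satisfying worlds: {a, b, c, d, e, f, g, h}.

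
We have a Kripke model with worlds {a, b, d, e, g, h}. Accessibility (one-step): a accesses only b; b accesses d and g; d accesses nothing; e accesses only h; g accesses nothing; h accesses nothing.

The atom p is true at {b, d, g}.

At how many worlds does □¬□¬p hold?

4

a: successors {b}; ¬□¬p there: b:T. ✓
b: successors {d, g}; ¬□¬p there: d:F, g:F. ✗
d: no successors, so □¬□¬p holds vacuously. ✓
e: successors {h}; ¬□¬p there: h:F. ✗
g: no successors, so □¬□¬p holds vacuously. ✓
h: no successors, so □¬□¬p holds vacuously. ✓
Satisfying worlds: {a, d, g, h}.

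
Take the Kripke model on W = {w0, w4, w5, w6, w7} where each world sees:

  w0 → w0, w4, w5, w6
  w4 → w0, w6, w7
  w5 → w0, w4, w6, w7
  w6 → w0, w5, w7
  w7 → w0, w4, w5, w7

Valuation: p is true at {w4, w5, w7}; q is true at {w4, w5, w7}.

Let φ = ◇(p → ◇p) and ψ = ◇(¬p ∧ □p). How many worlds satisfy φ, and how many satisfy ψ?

For ◇(p → ◇p):
w0: successors {w0, w4, w5, w6}; p → ◇p there: w0:T, w4:T, w5:T, w6:T. ✓
w4: successors {w0, w6, w7}; p → ◇p there: w0:T, w6:T, w7:T. ✓
w5: successors {w0, w4, w6, w7}; p → ◇p there: w0:T, w4:T, w6:T, w7:T. ✓
w6: successors {w0, w5, w7}; p → ◇p there: w0:T, w5:T, w7:T. ✓
w7: successors {w0, w4, w5, w7}; p → ◇p there: w0:T, w4:T, w5:T, w7:T. ✓
— 5 worlds.
For ◇(¬p ∧ □p):
w0: successors {w0, w4, w5, w6}; ¬p ∧ □p there: w0:F, w4:F, w5:F, w6:F. ✗
w4: successors {w0, w6, w7}; ¬p ∧ □p there: w0:F, w6:F, w7:F. ✗
w5: successors {w0, w4, w6, w7}; ¬p ∧ □p there: w0:F, w4:F, w6:F, w7:F. ✗
w6: successors {w0, w5, w7}; ¬p ∧ □p there: w0:F, w5:F, w7:F. ✗
w7: successors {w0, w4, w5, w7}; ¬p ∧ □p there: w0:F, w4:F, w5:F, w7:F. ✗
— 0 worlds.

5 and 0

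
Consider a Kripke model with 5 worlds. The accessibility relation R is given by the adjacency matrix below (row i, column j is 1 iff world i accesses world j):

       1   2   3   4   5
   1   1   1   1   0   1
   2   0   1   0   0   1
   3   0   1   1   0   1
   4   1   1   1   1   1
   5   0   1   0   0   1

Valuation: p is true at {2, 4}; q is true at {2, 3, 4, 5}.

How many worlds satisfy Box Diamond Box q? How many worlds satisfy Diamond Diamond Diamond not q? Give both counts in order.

5 and 2

For Box Diamond Box q:
1: successors {1, 2, 3, 5}; Diamond Box q there: 1:T, 2:T, 3:T, 5:T. ✓
2: successors {2, 5}; Diamond Box q there: 2:T, 5:T. ✓
3: successors {2, 3, 5}; Diamond Box q there: 2:T, 3:T, 5:T. ✓
4: successors {1, 2, 3, 4, 5}; Diamond Box q there: 1:T, 2:T, 3:T, 4:T, 5:T. ✓
5: successors {2, 5}; Diamond Box q there: 2:T, 5:T. ✓
— 5 worlds.
For Diamond Diamond Diamond not q:
1: successors {1, 2, 3, 5}; Diamond Diamond not q there: 1:T, 2:F, 3:F, 5:F. ✓
2: successors {2, 5}; Diamond Diamond not q there: 2:F, 5:F. ✗
3: successors {2, 3, 5}; Diamond Diamond not q there: 2:F, 3:F, 5:F. ✗
4: successors {1, 2, 3, 4, 5}; Diamond Diamond not q there: 1:T, 2:F, 3:F, 4:T, 5:F. ✓
5: successors {2, 5}; Diamond Diamond not q there: 2:F, 5:F. ✗
— 2 worlds.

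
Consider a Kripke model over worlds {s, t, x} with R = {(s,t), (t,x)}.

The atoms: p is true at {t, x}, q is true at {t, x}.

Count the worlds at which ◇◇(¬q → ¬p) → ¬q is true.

3

s: ◇◇(¬q → ¬p) is T, ¬q is T. ✓
t: ◇◇(¬q → ¬p) is F, ¬q is F. ✓
x: ◇◇(¬q → ¬p) is F, ¬q is F. ✓
Satisfying worlds: {s, t, x}.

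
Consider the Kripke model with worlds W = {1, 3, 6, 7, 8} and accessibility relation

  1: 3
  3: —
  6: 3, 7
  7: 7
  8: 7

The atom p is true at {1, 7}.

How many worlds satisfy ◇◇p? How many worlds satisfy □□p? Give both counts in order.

For ◇◇p:
1: successors {3}; ◇p there: 3:F. ✗
3: no successors, so ◇◇p fails. ✗
6: successors {3, 7}; ◇p there: 3:F, 7:T. ✓
7: successors {7}; ◇p there: 7:T. ✓
8: successors {7}; ◇p there: 7:T. ✓
— 3 worlds.
For □□p:
1: successors {3}; □p there: 3:T. ✓
3: no successors, so □□p holds vacuously. ✓
6: successors {3, 7}; □p there: 3:T, 7:T. ✓
7: successors {7}; □p there: 7:T. ✓
8: successors {7}; □p there: 7:T. ✓
— 5 worlds.

3 and 5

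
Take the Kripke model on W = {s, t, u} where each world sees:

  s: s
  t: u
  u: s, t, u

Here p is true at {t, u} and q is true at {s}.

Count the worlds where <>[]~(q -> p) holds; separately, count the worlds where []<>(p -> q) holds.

For <>[]~(q -> p):
s: successors {s}; []~(q -> p) there: s:T. ✓
t: successors {u}; []~(q -> p) there: u:F. ✗
u: successors {s, t, u}; []~(q -> p) there: s:T, t:F, u:F. ✓
— 2 worlds.
For []<>(p -> q):
s: successors {s}; <>(p -> q) there: s:T. ✓
t: successors {u}; <>(p -> q) there: u:T. ✓
u: successors {s, t, u}; <>(p -> q) there: s:T, t:F, u:T. ✗
— 2 worlds.

2 and 2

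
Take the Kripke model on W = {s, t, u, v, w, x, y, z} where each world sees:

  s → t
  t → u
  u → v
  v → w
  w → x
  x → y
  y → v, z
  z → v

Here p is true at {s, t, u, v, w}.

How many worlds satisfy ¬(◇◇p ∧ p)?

5

s: ◇◇p ∧ p is T. ✗
t: ◇◇p ∧ p is T. ✗
u: ◇◇p ∧ p is T. ✗
v: ◇◇p ∧ p is F. ✓
w: ◇◇p ∧ p is F. ✓
x: ◇◇p ∧ p is F. ✓
y: ◇◇p ∧ p is F. ✓
z: ◇◇p ∧ p is F. ✓
Satisfying worlds: {v, w, x, y, z}.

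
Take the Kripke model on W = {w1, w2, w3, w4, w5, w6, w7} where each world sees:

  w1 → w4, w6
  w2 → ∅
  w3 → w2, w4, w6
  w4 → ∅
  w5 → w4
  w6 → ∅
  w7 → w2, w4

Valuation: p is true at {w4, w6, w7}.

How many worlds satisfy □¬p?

3

w1: successors {w4, w6}; ¬p there: w4:F, w6:F. ✗
w2: no successors, so □¬p holds vacuously. ✓
w3: successors {w2, w4, w6}; ¬p there: w2:T, w4:F, w6:F. ✗
w4: no successors, so □¬p holds vacuously. ✓
w5: successors {w4}; ¬p there: w4:F. ✗
w6: no successors, so □¬p holds vacuously. ✓
w7: successors {w2, w4}; ¬p there: w2:T, w4:F. ✗
Satisfying worlds: {w2, w4, w6}.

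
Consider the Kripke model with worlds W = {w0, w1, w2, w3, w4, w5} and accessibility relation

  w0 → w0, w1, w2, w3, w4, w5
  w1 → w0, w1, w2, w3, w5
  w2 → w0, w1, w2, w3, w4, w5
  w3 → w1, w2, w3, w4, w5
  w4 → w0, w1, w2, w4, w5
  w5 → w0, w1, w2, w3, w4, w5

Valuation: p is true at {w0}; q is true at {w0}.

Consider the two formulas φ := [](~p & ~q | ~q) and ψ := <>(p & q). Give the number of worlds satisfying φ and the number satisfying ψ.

For [](~p & ~q | ~q):
w0: successors {w0, w1, w2, w3, w4, w5}; ~p & ~q | ~q there: w0:F, w1:T, w2:T, w3:T, w4:T, w5:T. ✗
w1: successors {w0, w1, w2, w3, w5}; ~p & ~q | ~q there: w0:F, w1:T, w2:T, w3:T, w5:T. ✗
w2: successors {w0, w1, w2, w3, w4, w5}; ~p & ~q | ~q there: w0:F, w1:T, w2:T, w3:T, w4:T, w5:T. ✗
w3: successors {w1, w2, w3, w4, w5}; ~p & ~q | ~q there: w1:T, w2:T, w3:T, w4:T, w5:T. ✓
w4: successors {w0, w1, w2, w4, w5}; ~p & ~q | ~q there: w0:F, w1:T, w2:T, w4:T, w5:T. ✗
w5: successors {w0, w1, w2, w3, w4, w5}; ~p & ~q | ~q there: w0:F, w1:T, w2:T, w3:T, w4:T, w5:T. ✗
— 1 world.
For <>(p & q):
w0: successors {w0, w1, w2, w3, w4, w5}; p & q there: w0:T, w1:F, w2:F, w3:F, w4:F, w5:F. ✓
w1: successors {w0, w1, w2, w3, w5}; p & q there: w0:T, w1:F, w2:F, w3:F, w5:F. ✓
w2: successors {w0, w1, w2, w3, w4, w5}; p & q there: w0:T, w1:F, w2:F, w3:F, w4:F, w5:F. ✓
w3: successors {w1, w2, w3, w4, w5}; p & q there: w1:F, w2:F, w3:F, w4:F, w5:F. ✗
w4: successors {w0, w1, w2, w4, w5}; p & q there: w0:T, w1:F, w2:F, w4:F, w5:F. ✓
w5: successors {w0, w1, w2, w3, w4, w5}; p & q there: w0:T, w1:F, w2:F, w3:F, w4:F, w5:F. ✓
— 5 worlds.

1 and 5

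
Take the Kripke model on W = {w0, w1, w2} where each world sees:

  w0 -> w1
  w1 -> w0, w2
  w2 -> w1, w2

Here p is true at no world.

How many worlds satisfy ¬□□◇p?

w0: □□◇p is F. ✓
w1: □□◇p is F. ✓
w2: □□◇p is F. ✓
Satisfying worlds: {w0, w1, w2}.

3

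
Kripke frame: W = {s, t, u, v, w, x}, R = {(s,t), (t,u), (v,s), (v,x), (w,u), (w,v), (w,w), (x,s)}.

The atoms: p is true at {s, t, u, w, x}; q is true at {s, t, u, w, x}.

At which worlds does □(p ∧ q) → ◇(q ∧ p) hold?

s: □(p ∧ q) is T, ◇(q ∧ p) is T. ✓
t: □(p ∧ q) is T, ◇(q ∧ p) is T. ✓
u: □(p ∧ q) is T, ◇(q ∧ p) is F. ✗
v: □(p ∧ q) is T, ◇(q ∧ p) is T. ✓
w: □(p ∧ q) is F, ◇(q ∧ p) is T. ✓
x: □(p ∧ q) is T, ◇(q ∧ p) is T. ✓

{s, t, v, w, x}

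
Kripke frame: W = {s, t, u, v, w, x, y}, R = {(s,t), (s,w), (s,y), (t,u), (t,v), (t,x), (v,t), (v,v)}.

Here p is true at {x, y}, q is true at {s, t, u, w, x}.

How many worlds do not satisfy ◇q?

s: successors {t, w, y}; q there: t:T, w:T, y:F. ✓
t: successors {u, v, x}; q there: u:T, v:F, x:T. ✓
u: no successors, so ◇q fails. ✗
v: successors {t, v}; q there: t:T, v:F. ✓
w: no successors, so ◇q fails. ✗
x: no successors, so ◇q fails. ✗
y: no successors, so ◇q fails. ✗
Satisfying worlds: {s, t, v}.
So ◇q fails at the other 4 worlds.

4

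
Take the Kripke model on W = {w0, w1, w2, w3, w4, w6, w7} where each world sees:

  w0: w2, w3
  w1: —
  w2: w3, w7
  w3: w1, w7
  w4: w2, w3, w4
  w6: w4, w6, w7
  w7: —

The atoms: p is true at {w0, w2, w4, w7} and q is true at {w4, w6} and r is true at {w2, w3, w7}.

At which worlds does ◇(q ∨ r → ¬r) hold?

{w3, w4, w6}

w0: successors {w2, w3}; q ∨ r → ¬r there: w2:F, w3:F. ✗
w1: no successors, so ◇(q ∨ r → ¬r) fails. ✗
w2: successors {w3, w7}; q ∨ r → ¬r there: w3:F, w7:F. ✗
w3: successors {w1, w7}; q ∨ r → ¬r there: w1:T, w7:F. ✓
w4: successors {w2, w3, w4}; q ∨ r → ¬r there: w2:F, w3:F, w4:T. ✓
w6: successors {w4, w6, w7}; q ∨ r → ¬r there: w4:T, w6:T, w7:F. ✓
w7: no successors, so ◇(q ∨ r → ¬r) fails. ✗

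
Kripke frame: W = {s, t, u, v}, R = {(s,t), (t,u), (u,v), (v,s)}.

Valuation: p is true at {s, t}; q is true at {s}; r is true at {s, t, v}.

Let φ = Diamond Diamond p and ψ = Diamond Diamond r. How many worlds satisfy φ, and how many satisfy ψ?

For Diamond Diamond p:
s: successors {t}; Diamond p there: t:F. ✗
t: successors {u}; Diamond p there: u:F. ✗
u: successors {v}; Diamond p there: v:T. ✓
v: successors {s}; Diamond p there: s:T. ✓
— 2 worlds.
For Diamond Diamond r:
s: successors {t}; Diamond r there: t:F. ✗
t: successors {u}; Diamond r there: u:T. ✓
u: successors {v}; Diamond r there: v:T. ✓
v: successors {s}; Diamond r there: s:T. ✓
— 3 worlds.

2 and 3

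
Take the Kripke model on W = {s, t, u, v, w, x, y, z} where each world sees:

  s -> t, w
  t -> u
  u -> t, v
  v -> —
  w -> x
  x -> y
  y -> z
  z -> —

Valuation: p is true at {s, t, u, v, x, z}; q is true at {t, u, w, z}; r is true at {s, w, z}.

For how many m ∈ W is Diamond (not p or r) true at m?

3

s: successors {t, w}; not p or r there: t:F, w:T. ✓
t: successors {u}; not p or r there: u:F. ✗
u: successors {t, v}; not p or r there: t:F, v:F. ✗
v: no successors, so Diamond (not p or r) fails. ✗
w: successors {x}; not p or r there: x:F. ✗
x: successors {y}; not p or r there: y:T. ✓
y: successors {z}; not p or r there: z:T. ✓
z: no successors, so Diamond (not p or r) fails. ✗
Satisfying worlds: {s, x, y}.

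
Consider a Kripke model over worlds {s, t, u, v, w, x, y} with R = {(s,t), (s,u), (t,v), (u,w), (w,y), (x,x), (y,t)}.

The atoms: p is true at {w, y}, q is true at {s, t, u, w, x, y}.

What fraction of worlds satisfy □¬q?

s: successors {t, u}; ¬q there: t:F, u:F. ✗
t: successors {v}; ¬q there: v:T. ✓
u: successors {w}; ¬q there: w:F. ✗
v: no successors, so □¬q holds vacuously. ✓
w: successors {y}; ¬q there: y:F. ✗
x: successors {x}; ¬q there: x:F. ✗
y: successors {t}; ¬q there: t:F. ✗
That's 2 of 7 worlds, so 2/7.

2/7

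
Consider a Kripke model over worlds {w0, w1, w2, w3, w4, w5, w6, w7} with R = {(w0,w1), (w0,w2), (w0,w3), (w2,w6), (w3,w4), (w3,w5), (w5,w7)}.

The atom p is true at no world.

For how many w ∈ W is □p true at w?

w0: successors {w1, w2, w3}; p there: w1:F, w2:F, w3:F. ✗
w1: no successors, so □p holds vacuously. ✓
w2: successors {w6}; p there: w6:F. ✗
w3: successors {w4, w5}; p there: w4:F, w5:F. ✗
w4: no successors, so □p holds vacuously. ✓
w5: successors {w7}; p there: w7:F. ✗
w6: no successors, so □p holds vacuously. ✓
w7: no successors, so □p holds vacuously. ✓
Satisfying worlds: {w1, w4, w6, w7}.

4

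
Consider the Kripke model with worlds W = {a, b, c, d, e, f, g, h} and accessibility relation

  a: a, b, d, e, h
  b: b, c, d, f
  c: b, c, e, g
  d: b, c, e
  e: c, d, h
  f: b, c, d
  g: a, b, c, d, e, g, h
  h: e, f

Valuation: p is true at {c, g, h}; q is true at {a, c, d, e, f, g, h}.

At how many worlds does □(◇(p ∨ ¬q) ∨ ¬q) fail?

a: successors {a, b, d, e, h}; ◇(p ∨ ¬q) ∨ ¬q there: a:T, b:T, d:T, e:T, h:F. ✗
b: successors {b, c, d, f}; ◇(p ∨ ¬q) ∨ ¬q there: b:T, c:T, d:T, f:T. ✓
c: successors {b, c, e, g}; ◇(p ∨ ¬q) ∨ ¬q there: b:T, c:T, e:T, g:T. ✓
d: successors {b, c, e}; ◇(p ∨ ¬q) ∨ ¬q there: b:T, c:T, e:T. ✓
e: successors {c, d, h}; ◇(p ∨ ¬q) ∨ ¬q there: c:T, d:T, h:F. ✗
f: successors {b, c, d}; ◇(p ∨ ¬q) ∨ ¬q there: b:T, c:T, d:T. ✓
g: successors {a, b, c, d, e, g, h}; ◇(p ∨ ¬q) ∨ ¬q there: a:T, b:T, c:T, d:T, e:T, g:T, h:F. ✗
h: successors {e, f}; ◇(p ∨ ¬q) ∨ ¬q there: e:T, f:T. ✓
Satisfying worlds: {b, c, d, f, h}.
So □(◇(p ∨ ¬q) ∨ ¬q) fails at the other 3 worlds.

3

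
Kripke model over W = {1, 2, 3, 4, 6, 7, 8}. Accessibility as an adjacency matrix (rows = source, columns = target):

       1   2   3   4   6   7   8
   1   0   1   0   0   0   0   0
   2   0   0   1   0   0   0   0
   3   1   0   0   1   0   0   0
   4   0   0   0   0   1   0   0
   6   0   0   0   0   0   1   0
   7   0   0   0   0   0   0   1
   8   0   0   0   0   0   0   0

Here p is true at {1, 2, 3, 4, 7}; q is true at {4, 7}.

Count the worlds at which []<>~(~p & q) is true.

1: successors {2}; <>~(~p & q) there: 2:T. ✓
2: successors {3}; <>~(~p & q) there: 3:T. ✓
3: successors {1, 4}; <>~(~p & q) there: 1:T, 4:T. ✓
4: successors {6}; <>~(~p & q) there: 6:T. ✓
6: successors {7}; <>~(~p & q) there: 7:T. ✓
7: successors {8}; <>~(~p & q) there: 8:F. ✗
8: no successors, so []<>~(~p & q) holds vacuously. ✓
Satisfying worlds: {1, 2, 3, 4, 6, 8}.

6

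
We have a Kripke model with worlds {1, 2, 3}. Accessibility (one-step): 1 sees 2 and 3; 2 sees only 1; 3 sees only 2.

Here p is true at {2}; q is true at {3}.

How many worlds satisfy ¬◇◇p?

1

1: ◇◇p is T. ✗
2: ◇◇p is T. ✗
3: ◇◇p is F. ✓
Satisfying worlds: {3}.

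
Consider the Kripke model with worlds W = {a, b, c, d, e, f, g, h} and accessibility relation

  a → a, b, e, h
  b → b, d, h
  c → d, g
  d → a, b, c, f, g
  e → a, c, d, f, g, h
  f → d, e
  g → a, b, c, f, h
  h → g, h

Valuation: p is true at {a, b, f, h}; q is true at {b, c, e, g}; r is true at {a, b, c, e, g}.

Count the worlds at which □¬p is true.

2

a: successors {a, b, e, h}; ¬p there: a:F, b:F, e:T, h:F. ✗
b: successors {b, d, h}; ¬p there: b:F, d:T, h:F. ✗
c: successors {d, g}; ¬p there: d:T, g:T. ✓
d: successors {a, b, c, f, g}; ¬p there: a:F, b:F, c:T, f:F, g:T. ✗
e: successors {a, c, d, f, g, h}; ¬p there: a:F, c:T, d:T, f:F, g:T, h:F. ✗
f: successors {d, e}; ¬p there: d:T, e:T. ✓
g: successors {a, b, c, f, h}; ¬p there: a:F, b:F, c:T, f:F, h:F. ✗
h: successors {g, h}; ¬p there: g:T, h:F. ✗
Satisfying worlds: {c, f}.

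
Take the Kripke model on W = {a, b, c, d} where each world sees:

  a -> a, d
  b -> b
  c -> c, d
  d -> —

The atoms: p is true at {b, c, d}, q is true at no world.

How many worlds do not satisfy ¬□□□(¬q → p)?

3

a: □□□(¬q → p) is F. ✓
b: □□□(¬q → p) is T. ✗
c: □□□(¬q → p) is T. ✗
d: □□□(¬q → p) is T. ✗
Satisfying worlds: {a}.
So ¬□□□(¬q → p) fails at the other 3 worlds.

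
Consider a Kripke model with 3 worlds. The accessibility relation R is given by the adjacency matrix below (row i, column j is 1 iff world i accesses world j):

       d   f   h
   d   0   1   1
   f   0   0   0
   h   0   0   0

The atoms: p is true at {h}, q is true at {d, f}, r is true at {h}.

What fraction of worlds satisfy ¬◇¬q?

2/3

d: ◇¬q is T. ✗
f: ◇¬q is F. ✓
h: ◇¬q is F. ✓
That's 2 of 3 worlds, so 2/3.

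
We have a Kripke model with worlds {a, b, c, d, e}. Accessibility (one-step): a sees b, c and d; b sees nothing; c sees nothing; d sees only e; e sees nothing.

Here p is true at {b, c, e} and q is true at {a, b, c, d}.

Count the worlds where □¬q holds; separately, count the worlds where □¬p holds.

For □¬q:
a: successors {b, c, d}; ¬q there: b:F, c:F, d:F. ✗
b: no successors, so □¬q holds vacuously. ✓
c: no successors, so □¬q holds vacuously. ✓
d: successors {e}; ¬q there: e:T. ✓
e: no successors, so □¬q holds vacuously. ✓
— 4 worlds.
For □¬p:
a: successors {b, c, d}; ¬p there: b:F, c:F, d:T. ✗
b: no successors, so □¬p holds vacuously. ✓
c: no successors, so □¬p holds vacuously. ✓
d: successors {e}; ¬p there: e:F. ✗
e: no successors, so □¬p holds vacuously. ✓
— 3 worlds.

4 and 3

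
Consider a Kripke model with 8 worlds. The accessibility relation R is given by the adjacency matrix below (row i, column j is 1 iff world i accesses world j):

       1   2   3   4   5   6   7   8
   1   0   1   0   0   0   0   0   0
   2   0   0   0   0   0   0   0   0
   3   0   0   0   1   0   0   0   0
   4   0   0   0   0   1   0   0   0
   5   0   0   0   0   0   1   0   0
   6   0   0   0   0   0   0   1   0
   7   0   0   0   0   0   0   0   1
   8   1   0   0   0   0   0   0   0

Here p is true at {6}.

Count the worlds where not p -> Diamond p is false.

6

1: not p is T, Diamond p is F. ✗
2: not p is T, Diamond p is F. ✗
3: not p is T, Diamond p is F. ✗
4: not p is T, Diamond p is F. ✗
5: not p is T, Diamond p is T. ✓
6: not p is F, Diamond p is F. ✓
7: not p is T, Diamond p is F. ✗
8: not p is T, Diamond p is F. ✗
Satisfying worlds: {5, 6}.
So not p -> Diamond p fails at the other 6 worlds.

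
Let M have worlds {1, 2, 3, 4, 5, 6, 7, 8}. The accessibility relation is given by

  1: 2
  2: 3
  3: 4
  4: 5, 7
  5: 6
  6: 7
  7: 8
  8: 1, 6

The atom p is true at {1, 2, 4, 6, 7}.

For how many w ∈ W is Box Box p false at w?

4

1: successors {2}; Box p there: 2:F. ✗
2: successors {3}; Box p there: 3:T. ✓
3: successors {4}; Box p there: 4:F. ✗
4: successors {5, 7}; Box p there: 5:T, 7:F. ✗
5: successors {6}; Box p there: 6:T. ✓
6: successors {7}; Box p there: 7:F. ✗
7: successors {8}; Box p there: 8:T. ✓
8: successors {1, 6}; Box p there: 1:T, 6:T. ✓
Satisfying worlds: {2, 5, 7, 8}.
So Box Box p fails at the other 4 worlds.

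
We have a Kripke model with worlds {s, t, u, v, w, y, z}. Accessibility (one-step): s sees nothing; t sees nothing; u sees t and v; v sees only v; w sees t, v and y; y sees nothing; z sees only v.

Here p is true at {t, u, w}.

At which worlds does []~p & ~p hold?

s: []~p is T, ~p is T. ✓
t: []~p is T, ~p is F. ✗
u: []~p is F, ~p is F. ✗
v: []~p is T, ~p is T. ✓
w: []~p is F, ~p is F. ✗
y: []~p is T, ~p is T. ✓
z: []~p is T, ~p is T. ✓

{s, v, y, z}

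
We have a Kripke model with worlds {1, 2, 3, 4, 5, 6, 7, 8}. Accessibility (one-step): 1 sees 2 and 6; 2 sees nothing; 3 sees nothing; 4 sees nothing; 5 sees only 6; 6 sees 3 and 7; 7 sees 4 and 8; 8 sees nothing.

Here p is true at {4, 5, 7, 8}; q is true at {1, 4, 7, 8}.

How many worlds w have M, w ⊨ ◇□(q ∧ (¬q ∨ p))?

3

1: successors {2, 6}; □(q ∧ (¬q ∨ p)) there: 2:T, 6:F. ✓
2: no successors, so ◇□(q ∧ (¬q ∨ p)) fails. ✗
3: no successors, so ◇□(q ∧ (¬q ∨ p)) fails. ✗
4: no successors, so ◇□(q ∧ (¬q ∨ p)) fails. ✗
5: successors {6}; □(q ∧ (¬q ∨ p)) there: 6:F. ✗
6: successors {3, 7}; □(q ∧ (¬q ∨ p)) there: 3:T, 7:T. ✓
7: successors {4, 8}; □(q ∧ (¬q ∨ p)) there: 4:T, 8:T. ✓
8: no successors, so ◇□(q ∧ (¬q ∨ p)) fails. ✗
Satisfying worlds: {1, 6, 7}.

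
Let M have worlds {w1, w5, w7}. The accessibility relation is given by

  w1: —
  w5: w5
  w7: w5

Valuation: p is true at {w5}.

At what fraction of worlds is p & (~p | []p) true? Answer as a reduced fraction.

w1: p is F, ~p | []p is T. ✗
w5: p is T, ~p | []p is T. ✓
w7: p is F, ~p | []p is T. ✗
That's 1 of 3 worlds, so 1/3.

1/3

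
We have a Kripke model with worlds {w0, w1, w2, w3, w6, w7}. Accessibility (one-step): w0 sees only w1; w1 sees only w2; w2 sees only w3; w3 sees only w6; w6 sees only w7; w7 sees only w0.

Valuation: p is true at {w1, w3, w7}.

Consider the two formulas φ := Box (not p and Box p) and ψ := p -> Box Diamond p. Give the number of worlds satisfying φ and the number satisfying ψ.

For Box (not p and Box p):
w0: successors {w1}; not p and Box p there: w1:F. ✗
w1: successors {w2}; not p and Box p there: w2:T. ✓
w2: successors {w3}; not p and Box p there: w3:F. ✗
w3: successors {w6}; not p and Box p there: w6:T. ✓
w6: successors {w7}; not p and Box p there: w7:F. ✗
w7: successors {w0}; not p and Box p there: w0:T. ✓
— 3 worlds.
For p -> Box Diamond p:
w0: p is F, Box Diamond p is F. ✓
w1: p is T, Box Diamond p is T. ✓
w2: p is F, Box Diamond p is F. ✓
w3: p is T, Box Diamond p is T. ✓
w6: p is F, Box Diamond p is F. ✓
w7: p is T, Box Diamond p is T. ✓
— 6 worlds.

3 and 6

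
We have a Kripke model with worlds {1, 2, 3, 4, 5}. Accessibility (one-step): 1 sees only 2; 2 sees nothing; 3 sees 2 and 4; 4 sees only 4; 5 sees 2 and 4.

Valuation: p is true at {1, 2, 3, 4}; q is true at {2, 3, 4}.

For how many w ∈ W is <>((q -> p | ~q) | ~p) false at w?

1: successors {2}; (q -> p | ~q) | ~p there: 2:T. ✓
2: no successors, so <>((q -> p | ~q) | ~p) fails. ✗
3: successors {2, 4}; (q -> p | ~q) | ~p there: 2:T, 4:T. ✓
4: successors {4}; (q -> p | ~q) | ~p there: 4:T. ✓
5: successors {2, 4}; (q -> p | ~q) | ~p there: 2:T, 4:T. ✓
Satisfying worlds: {1, 3, 4, 5}.
So <>((q -> p | ~q) | ~p) fails at the other 1 world.

1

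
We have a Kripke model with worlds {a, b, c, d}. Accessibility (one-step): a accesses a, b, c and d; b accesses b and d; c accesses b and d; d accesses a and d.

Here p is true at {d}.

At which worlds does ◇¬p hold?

a: successors {a, b, c, d}; ¬p there: a:T, b:T, c:T, d:F. ✓
b: successors {b, d}; ¬p there: b:T, d:F. ✓
c: successors {b, d}; ¬p there: b:T, d:F. ✓
d: successors {a, d}; ¬p there: a:T, d:F. ✓

{a, b, c, d}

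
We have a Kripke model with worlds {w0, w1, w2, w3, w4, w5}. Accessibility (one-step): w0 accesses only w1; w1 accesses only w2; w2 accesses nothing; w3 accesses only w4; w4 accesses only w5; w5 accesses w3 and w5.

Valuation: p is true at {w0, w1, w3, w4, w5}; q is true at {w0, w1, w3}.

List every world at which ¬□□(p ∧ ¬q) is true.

w0: □□(p ∧ ¬q) is F. ✓
w1: □□(p ∧ ¬q) is T. ✗
w2: □□(p ∧ ¬q) is T. ✗
w3: □□(p ∧ ¬q) is T. ✗
w4: □□(p ∧ ¬q) is F. ✓
w5: □□(p ∧ ¬q) is F. ✓

{w0, w4, w5}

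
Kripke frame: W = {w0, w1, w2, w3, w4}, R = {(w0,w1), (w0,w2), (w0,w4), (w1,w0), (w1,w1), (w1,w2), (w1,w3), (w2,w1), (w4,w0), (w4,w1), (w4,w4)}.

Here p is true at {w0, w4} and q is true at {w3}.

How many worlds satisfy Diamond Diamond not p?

w0: successors {w1, w2, w4}; Diamond not p there: w1:T, w2:T, w4:T. ✓
w1: successors {w0, w1, w2, w3}; Diamond not p there: w0:T, w1:T, w2:T, w3:F. ✓
w2: successors {w1}; Diamond not p there: w1:T. ✓
w3: no successors, so Diamond Diamond not p fails. ✗
w4: successors {w0, w1, w4}; Diamond not p there: w0:T, w1:T, w4:T. ✓
Satisfying worlds: {w0, w1, w2, w4}.

4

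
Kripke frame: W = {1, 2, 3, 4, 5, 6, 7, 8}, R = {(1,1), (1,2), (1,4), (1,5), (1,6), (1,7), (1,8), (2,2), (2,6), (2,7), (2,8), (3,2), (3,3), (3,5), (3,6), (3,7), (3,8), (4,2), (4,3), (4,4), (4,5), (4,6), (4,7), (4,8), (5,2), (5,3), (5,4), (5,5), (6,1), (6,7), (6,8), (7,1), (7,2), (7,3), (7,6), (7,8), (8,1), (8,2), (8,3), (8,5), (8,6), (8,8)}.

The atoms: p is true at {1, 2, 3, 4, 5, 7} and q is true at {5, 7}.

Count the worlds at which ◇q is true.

7

1: successors {1, 2, 4, 5, 6, 7, 8}; q there: 1:F, 2:F, 4:F, 5:T, 6:F, 7:T, 8:F. ✓
2: successors {2, 6, 7, 8}; q there: 2:F, 6:F, 7:T, 8:F. ✓
3: successors {2, 3, 5, 6, 7, 8}; q there: 2:F, 3:F, 5:T, 6:F, 7:T, 8:F. ✓
4: successors {2, 3, 4, 5, 6, 7, 8}; q there: 2:F, 3:F, 4:F, 5:T, 6:F, 7:T, 8:F. ✓
5: successors {2, 3, 4, 5}; q there: 2:F, 3:F, 4:F, 5:T. ✓
6: successors {1, 7, 8}; q there: 1:F, 7:T, 8:F. ✓
7: successors {1, 2, 3, 6, 8}; q there: 1:F, 2:F, 3:F, 6:F, 8:F. ✗
8: successors {1, 2, 3, 5, 6, 8}; q there: 1:F, 2:F, 3:F, 5:T, 6:F, 8:F. ✓
Satisfying worlds: {1, 2, 3, 4, 5, 6, 8}.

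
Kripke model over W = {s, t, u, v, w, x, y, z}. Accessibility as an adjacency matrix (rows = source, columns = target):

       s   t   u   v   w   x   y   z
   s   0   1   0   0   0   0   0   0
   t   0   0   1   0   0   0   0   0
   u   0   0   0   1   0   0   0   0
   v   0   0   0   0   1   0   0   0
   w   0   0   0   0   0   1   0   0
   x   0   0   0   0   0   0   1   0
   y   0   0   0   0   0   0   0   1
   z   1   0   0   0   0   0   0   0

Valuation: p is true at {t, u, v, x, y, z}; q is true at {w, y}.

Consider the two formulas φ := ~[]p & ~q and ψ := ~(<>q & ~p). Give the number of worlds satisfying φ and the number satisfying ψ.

For ~[]p & ~q:
s: ~[]p is F, ~q is T. ✗
t: ~[]p is F, ~q is T. ✗
u: ~[]p is F, ~q is T. ✗
v: ~[]p is T, ~q is T. ✓
w: ~[]p is F, ~q is F. ✗
x: ~[]p is F, ~q is T. ✗
y: ~[]p is F, ~q is F. ✗
z: ~[]p is T, ~q is T. ✓
— 2 worlds.
For ~(<>q & ~p):
s: <>q & ~p is F. ✓
t: <>q & ~p is F. ✓
u: <>q & ~p is F. ✓
v: <>q & ~p is F. ✓
w: <>q & ~p is F. ✓
x: <>q & ~p is F. ✓
y: <>q & ~p is F. ✓
z: <>q & ~p is F. ✓
— 8 worlds.

2 and 8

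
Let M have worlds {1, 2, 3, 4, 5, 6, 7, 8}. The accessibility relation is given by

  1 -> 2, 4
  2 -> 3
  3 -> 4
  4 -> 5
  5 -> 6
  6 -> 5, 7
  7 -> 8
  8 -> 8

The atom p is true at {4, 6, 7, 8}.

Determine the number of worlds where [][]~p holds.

1: successors {2, 4}; []~p there: 2:T, 4:T. ✓
2: successors {3}; []~p there: 3:F. ✗
3: successors {4}; []~p there: 4:T. ✓
4: successors {5}; []~p there: 5:F. ✗
5: successors {6}; []~p there: 6:F. ✗
6: successors {5, 7}; []~p there: 5:F, 7:F. ✗
7: successors {8}; []~p there: 8:F. ✗
8: successors {8}; []~p there: 8:F. ✗
Satisfying worlds: {1, 3}.

2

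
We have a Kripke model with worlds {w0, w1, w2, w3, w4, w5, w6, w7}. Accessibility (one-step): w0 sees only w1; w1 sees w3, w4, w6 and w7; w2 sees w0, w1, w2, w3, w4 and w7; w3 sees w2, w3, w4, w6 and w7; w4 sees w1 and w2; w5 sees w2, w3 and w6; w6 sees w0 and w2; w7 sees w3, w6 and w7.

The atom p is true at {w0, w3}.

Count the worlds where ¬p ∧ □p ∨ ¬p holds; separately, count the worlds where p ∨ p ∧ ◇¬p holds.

For ¬p ∧ □p ∨ ¬p:
w0: ¬p ∧ □p is F, ¬p is F. ✗
w1: ¬p ∧ □p is F, ¬p is T. ✓
w2: ¬p ∧ □p is F, ¬p is T. ✓
w3: ¬p ∧ □p is F, ¬p is F. ✗
w4: ¬p ∧ □p is F, ¬p is T. ✓
w5: ¬p ∧ □p is F, ¬p is T. ✓
w6: ¬p ∧ □p is F, ¬p is T. ✓
w7: ¬p ∧ □p is F, ¬p is T. ✓
— 6 worlds.
For p ∨ p ∧ ◇¬p:
w0: p is T, p ∧ ◇¬p is T. ✓
w1: p is F, p ∧ ◇¬p is F. ✗
w2: p is F, p ∧ ◇¬p is F. ✗
w3: p is T, p ∧ ◇¬p is T. ✓
w4: p is F, p ∧ ◇¬p is F. ✗
w5: p is F, p ∧ ◇¬p is F. ✗
w6: p is F, p ∧ ◇¬p is F. ✗
w7: p is F, p ∧ ◇¬p is F. ✗
— 2 worlds.

6 and 2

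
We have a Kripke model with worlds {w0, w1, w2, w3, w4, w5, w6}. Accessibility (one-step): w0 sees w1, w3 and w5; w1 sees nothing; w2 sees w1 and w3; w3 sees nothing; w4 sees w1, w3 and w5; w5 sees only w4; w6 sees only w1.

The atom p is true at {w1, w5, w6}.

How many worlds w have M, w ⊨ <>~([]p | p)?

1

w0: successors {w1, w3, w5}; ~([]p | p) there: w1:F, w3:F, w5:F. ✗
w1: no successors, so <>~([]p | p) fails. ✗
w2: successors {w1, w3}; ~([]p | p) there: w1:F, w3:F. ✗
w3: no successors, so <>~([]p | p) fails. ✗
w4: successors {w1, w3, w5}; ~([]p | p) there: w1:F, w3:F, w5:F. ✗
w5: successors {w4}; ~([]p | p) there: w4:T. ✓
w6: successors {w1}; ~([]p | p) there: w1:F. ✗
Satisfying worlds: {w5}.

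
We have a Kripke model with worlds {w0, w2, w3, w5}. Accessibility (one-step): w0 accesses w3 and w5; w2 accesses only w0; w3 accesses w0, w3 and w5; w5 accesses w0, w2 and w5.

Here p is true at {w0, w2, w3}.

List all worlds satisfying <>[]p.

{w5}

w0: successors {w3, w5}; []p there: w3:F, w5:F. ✗
w2: successors {w0}; []p there: w0:F. ✗
w3: successors {w0, w3, w5}; []p there: w0:F, w3:F, w5:F. ✗
w5: successors {w0, w2, w5}; []p there: w0:F, w2:T, w5:F. ✓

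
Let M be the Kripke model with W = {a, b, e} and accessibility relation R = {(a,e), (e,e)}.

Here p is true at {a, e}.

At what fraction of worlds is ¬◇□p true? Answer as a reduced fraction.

1/3

a: ◇□p is T. ✗
b: ◇□p is F. ✓
e: ◇□p is T. ✗
That's 1 of 3 worlds, so 1/3.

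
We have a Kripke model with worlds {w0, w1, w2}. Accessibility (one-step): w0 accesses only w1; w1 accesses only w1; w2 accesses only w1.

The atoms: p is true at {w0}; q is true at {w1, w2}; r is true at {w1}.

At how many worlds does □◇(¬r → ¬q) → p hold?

w0: □◇(¬r → ¬q) is T, p is T. ✓
w1: □◇(¬r → ¬q) is T, p is F. ✗
w2: □◇(¬r → ¬q) is T, p is F. ✗
Satisfying worlds: {w0}.

1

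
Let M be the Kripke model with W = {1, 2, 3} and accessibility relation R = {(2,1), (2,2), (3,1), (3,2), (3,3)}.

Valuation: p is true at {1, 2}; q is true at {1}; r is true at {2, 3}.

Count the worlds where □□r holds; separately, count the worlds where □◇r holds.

For □□r:
1: no successors, so □□r holds vacuously. ✓
2: successors {1, 2}; □r there: 1:T, 2:F. ✗
3: successors {1, 2, 3}; □r there: 1:T, 2:F, 3:F. ✗
— 1 world.
For □◇r:
1: no successors, so □◇r holds vacuously. ✓
2: successors {1, 2}; ◇r there: 1:F, 2:T. ✗
3: successors {1, 2, 3}; ◇r there: 1:F, 2:T, 3:T. ✗
— 1 world.

1 and 1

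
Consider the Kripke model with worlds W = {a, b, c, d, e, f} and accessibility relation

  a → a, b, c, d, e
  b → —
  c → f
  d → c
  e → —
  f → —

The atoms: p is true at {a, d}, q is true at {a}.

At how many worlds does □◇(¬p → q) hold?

a: successors {a, b, c, d, e}; ◇(¬p → q) there: a:T, b:F, c:F, d:F, e:F. ✗
b: no successors, so □◇(¬p → q) holds vacuously. ✓
c: successors {f}; ◇(¬p → q) there: f:F. ✗
d: successors {c}; ◇(¬p → q) there: c:F. ✗
e: no successors, so □◇(¬p → q) holds vacuously. ✓
f: no successors, so □◇(¬p → q) holds vacuously. ✓
Satisfying worlds: {b, e, f}.

3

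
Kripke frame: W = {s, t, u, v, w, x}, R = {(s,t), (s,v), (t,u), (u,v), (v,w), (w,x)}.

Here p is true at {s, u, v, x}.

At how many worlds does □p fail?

s: successors {t, v}; p there: t:F, v:T. ✗
t: successors {u}; p there: u:T. ✓
u: successors {v}; p there: v:T. ✓
v: successors {w}; p there: w:F. ✗
w: successors {x}; p there: x:T. ✓
x: no successors, so □p holds vacuously. ✓
Satisfying worlds: {t, u, w, x}.
So □p fails at the other 2 worlds.

2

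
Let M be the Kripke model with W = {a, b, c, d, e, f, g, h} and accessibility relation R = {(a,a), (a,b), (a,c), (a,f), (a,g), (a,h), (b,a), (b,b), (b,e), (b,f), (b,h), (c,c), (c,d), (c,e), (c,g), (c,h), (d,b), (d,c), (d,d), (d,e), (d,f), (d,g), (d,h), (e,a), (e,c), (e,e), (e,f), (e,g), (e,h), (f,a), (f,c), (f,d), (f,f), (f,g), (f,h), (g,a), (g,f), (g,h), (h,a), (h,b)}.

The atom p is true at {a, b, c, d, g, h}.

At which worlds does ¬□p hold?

{a, b, c, d, e, f, g}

a: □p is F. ✓
b: □p is F. ✓
c: □p is F. ✓
d: □p is F. ✓
e: □p is F. ✓
f: □p is F. ✓
g: □p is F. ✓
h: □p is T. ✗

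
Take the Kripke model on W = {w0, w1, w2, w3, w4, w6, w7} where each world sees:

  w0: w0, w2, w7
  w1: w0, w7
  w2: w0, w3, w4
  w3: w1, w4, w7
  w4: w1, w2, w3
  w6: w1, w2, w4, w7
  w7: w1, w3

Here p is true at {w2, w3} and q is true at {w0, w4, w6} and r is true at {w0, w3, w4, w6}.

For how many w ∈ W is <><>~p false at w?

w0: successors {w0, w2, w7}; <>~p there: w0:T, w2:T, w7:T. ✓
w1: successors {w0, w7}; <>~p there: w0:T, w7:T. ✓
w2: successors {w0, w3, w4}; <>~p there: w0:T, w3:T, w4:T. ✓
w3: successors {w1, w4, w7}; <>~p there: w1:T, w4:T, w7:T. ✓
w4: successors {w1, w2, w3}; <>~p there: w1:T, w2:T, w3:T. ✓
w6: successors {w1, w2, w4, w7}; <>~p there: w1:T, w2:T, w4:T, w7:T. ✓
w7: successors {w1, w3}; <>~p there: w1:T, w3:T. ✓
Satisfying worlds: {w0, w1, w2, w3, w4, w6, w7}.
So <><>~p fails at the other 0 worlds.

0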